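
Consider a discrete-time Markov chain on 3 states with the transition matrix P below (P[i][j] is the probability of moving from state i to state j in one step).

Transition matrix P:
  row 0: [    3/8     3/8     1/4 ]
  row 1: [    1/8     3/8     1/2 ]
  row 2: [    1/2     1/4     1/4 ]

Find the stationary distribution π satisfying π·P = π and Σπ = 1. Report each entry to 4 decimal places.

Balance equations π_j = Σ_i π_i·P[i][j]:
  π_0 = 3/8·π_0 + 1/8·π_1 + 1/2·π_2
  π_1 = 3/8·π_0 + 3/8·π_1 + 1/4·π_2
  normalize: π_0 + π_1 + π_2 = 1
Solving the linear system gives exactly π = [1/3, 1/3, 1/3].

π = [0.3333, 0.3333, 0.3333]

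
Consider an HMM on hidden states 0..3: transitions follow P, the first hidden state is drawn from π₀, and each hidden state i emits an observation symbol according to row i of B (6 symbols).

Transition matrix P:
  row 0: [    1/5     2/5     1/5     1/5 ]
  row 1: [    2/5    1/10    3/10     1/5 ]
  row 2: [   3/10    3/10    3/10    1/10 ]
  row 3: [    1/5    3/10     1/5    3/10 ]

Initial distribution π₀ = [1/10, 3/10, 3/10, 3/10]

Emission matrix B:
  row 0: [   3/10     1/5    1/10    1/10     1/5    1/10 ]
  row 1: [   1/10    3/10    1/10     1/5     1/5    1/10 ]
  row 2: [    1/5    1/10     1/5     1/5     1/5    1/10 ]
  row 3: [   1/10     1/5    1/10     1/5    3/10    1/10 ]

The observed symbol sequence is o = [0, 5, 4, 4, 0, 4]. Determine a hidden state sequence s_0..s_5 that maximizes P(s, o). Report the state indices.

path = [2, 1, 0, 1, 0, 1]

t=0: δ = [3.000e-02, 3.000e-02, 6.000e-02, 3.000e-02]  (obs o_0=0)
t=1: δ = [1.800e-03, 1.800e-03, 1.800e-03, 9.000e-04]  ψ = [2, 2, 2, 3]  (obs o_1=5)
t=2: δ = [1.440e-04, 1.440e-04, 1.080e-04, 1.080e-04]  ψ = [1, 0, 1, 0]  (obs o_2=4)
t=3: δ = [1.152e-05, 1.152e-05, 8.640e-06, 9.720e-06]  ψ = [1, 0, 1, 3]  (obs o_3=4)
t=4: δ = [1.382e-06, 4.608e-07, 6.912e-07, 2.916e-07]  ψ = [1, 0, 1, 3]  (obs o_4=0)
t=5: δ = [5.530e-08, 1.106e-07, 5.530e-08, 8.294e-08]  ψ = [0, 0, 0, 0]  (obs o_5=4)
backtrack: best end state = 1; path = [2, 1, 0, 1, 0, 1]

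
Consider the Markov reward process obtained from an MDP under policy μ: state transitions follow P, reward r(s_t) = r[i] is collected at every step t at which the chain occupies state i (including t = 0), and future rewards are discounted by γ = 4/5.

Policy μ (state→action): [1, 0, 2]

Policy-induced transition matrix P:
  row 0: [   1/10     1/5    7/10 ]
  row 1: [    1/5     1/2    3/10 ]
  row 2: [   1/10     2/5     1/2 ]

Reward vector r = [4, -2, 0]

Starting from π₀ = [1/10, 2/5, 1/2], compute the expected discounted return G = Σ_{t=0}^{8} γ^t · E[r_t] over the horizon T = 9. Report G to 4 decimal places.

t=0: π = [0.1000, 0.4000, 0.5000], E[r] = -0.4000, γ^t·E[r] = -0.400000, running G = -0.400000
t=1: π = [0.1400, 0.4200, 0.4400], E[r] = -0.2800, γ^t·E[r] = -0.224000, running G = -0.624000
t=2: π = [0.1420, 0.4140, 0.4440], E[r] = -0.2600, γ^t·E[r] = -0.166400, running G = -0.790400
t=3: π = [0.1414, 0.4130, 0.4456], E[r] = -0.2604, γ^t·E[r] = -0.133325, running G = -0.923725
t=4: π = [0.1413, 0.4130, 0.4457], E[r] = -0.2608, γ^t·E[r] = -0.106840, running G = -1.030565
t=5: π = [0.1413, 0.4130, 0.4457], E[r] = -0.2609, γ^t·E[r] = -0.085484, running G = -1.116049
t=6: π = [0.1413, 0.4130, 0.4457], E[r] = -0.2609, γ^t·E[r] = -0.068386, running G = -1.184434
t=7: π = [0.1413, 0.4130, 0.4457], E[r] = -0.2609, γ^t·E[r] = -0.054708, running G = -1.239143
t=8: π = [0.1413, 0.4130, 0.4457], E[r] = -0.2609, γ^t·E[r] = -0.043767, running G = -1.282909

G = -1.2829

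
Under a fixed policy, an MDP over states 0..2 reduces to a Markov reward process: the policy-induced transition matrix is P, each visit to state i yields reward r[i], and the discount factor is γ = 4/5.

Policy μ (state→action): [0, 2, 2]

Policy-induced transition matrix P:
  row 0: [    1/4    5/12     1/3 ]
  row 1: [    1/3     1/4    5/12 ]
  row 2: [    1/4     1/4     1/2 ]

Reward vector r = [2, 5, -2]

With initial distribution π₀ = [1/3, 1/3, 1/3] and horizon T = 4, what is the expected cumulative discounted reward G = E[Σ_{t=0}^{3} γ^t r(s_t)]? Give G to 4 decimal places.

t=0: π = [0.3333, 0.3333, 0.3333], E[r] = 1.6667, γ^t·E[r] = 1.666667, running G = 1.666667
t=1: π = [0.2778, 0.3056, 0.4167], E[r] = 1.2500, γ^t·E[r] = 1.000000, running G = 2.666667
t=2: π = [0.2755, 0.2963, 0.4282], E[r] = 1.1759, γ^t·E[r] = 0.752593, running G = 3.419259
t=3: π = [0.2747, 0.2959, 0.4294], E[r] = 1.1701, γ^t·E[r] = 0.599111, running G = 4.018370

G = 4.0184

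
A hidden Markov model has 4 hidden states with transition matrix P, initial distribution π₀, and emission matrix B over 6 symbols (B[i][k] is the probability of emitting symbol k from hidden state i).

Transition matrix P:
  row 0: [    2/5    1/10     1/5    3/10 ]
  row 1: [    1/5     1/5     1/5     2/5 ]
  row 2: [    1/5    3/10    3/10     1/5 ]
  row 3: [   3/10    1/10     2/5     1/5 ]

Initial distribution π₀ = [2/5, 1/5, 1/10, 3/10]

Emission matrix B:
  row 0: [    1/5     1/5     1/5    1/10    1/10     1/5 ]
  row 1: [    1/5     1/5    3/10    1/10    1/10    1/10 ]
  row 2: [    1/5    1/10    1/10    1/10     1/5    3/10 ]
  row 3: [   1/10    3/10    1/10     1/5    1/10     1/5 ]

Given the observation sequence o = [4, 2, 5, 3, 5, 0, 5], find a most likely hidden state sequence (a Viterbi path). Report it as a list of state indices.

path = [0, 0, 0, 3, 2, 2, 2]

t=0: δ = [4.000e-02, 2.000e-02, 2.000e-02, 3.000e-02]  (obs o_0=4)
t=1: δ = [3.200e-03, 1.800e-03, 1.200e-03, 1.200e-03]  ψ = [0, 2, 3, 0]  (obs o_1=2)
t=2: δ = [2.560e-04, 3.600e-05, 1.920e-04, 1.920e-04]  ψ = [0, 1, 0, 0]  (obs o_2=5)
t=3: δ = [1.024e-05, 5.760e-06, 7.680e-06, 1.536e-05]  ψ = [0, 2, 3, 0]  (obs o_3=3)
t=4: δ = [9.216e-07, 2.304e-07, 1.843e-06, 6.144e-07]  ψ = [3, 2, 3, 0]  (obs o_4=5)
t=5: δ = [7.373e-08, 1.106e-07, 1.106e-07, 3.686e-08]  ψ = [0, 2, 2, 2]  (obs o_5=0)
t=6: δ = [5.898e-09, 3.318e-09, 9.953e-09, 8.847e-09]  ψ = [0, 2, 2, 1]  (obs o_6=5)
backtrack: best end state = 2; path = [0, 0, 0, 3, 2, 2, 2]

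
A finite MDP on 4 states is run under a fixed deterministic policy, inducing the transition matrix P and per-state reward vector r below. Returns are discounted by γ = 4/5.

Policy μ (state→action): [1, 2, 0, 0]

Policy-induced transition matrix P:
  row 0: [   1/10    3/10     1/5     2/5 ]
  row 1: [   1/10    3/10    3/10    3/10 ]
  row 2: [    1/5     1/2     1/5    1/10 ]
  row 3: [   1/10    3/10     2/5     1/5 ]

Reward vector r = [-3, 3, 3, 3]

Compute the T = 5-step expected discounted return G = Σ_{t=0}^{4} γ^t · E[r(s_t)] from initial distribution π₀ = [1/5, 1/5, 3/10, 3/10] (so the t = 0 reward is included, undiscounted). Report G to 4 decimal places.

G = 7.0603

t=0: π = [0.2000, 0.2000, 0.3000, 0.3000], E[r] = 1.8000, γ^t·E[r] = 1.800000, running G = 1.800000
t=1: π = [0.1300, 0.3600, 0.2800, 0.2300], E[r] = 2.2200, γ^t·E[r] = 1.776000, running G = 3.576000
t=2: π = [0.1280, 0.3560, 0.2820, 0.2340], E[r] = 2.2320, γ^t·E[r] = 1.428480, running G = 5.004480
t=3: π = [0.1282, 0.3564, 0.2824, 0.2330], E[r] = 2.2308, γ^t·E[r] = 1.142170, running G = 6.146650
t=4: π = [0.1282, 0.3565, 0.2822, 0.2330], E[r] = 2.2306, γ^t·E[r] = 0.913637, running G = 7.060287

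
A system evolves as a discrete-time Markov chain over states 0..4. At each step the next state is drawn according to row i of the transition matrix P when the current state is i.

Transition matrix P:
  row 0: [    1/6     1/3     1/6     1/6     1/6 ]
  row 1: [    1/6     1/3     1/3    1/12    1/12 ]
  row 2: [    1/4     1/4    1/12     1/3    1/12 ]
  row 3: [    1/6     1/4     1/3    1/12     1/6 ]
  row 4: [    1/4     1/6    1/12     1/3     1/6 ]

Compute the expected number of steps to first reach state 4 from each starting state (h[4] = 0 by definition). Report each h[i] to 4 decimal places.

h = [8.1429, 8.9143, 8.7143, 8.1714, 0.0000]

First-step conditioning: h[4] = 0; for i ≠ 4, h[i] = 1 + Σ_k P[i][k]·h[k].
  h[0] = 1 + 1/6·h[0] + 1/3·h[1] + 1/6·h[2] + 1/6·h[3]
  h[1] = 1 + 1/6·h[0] + 1/3·h[1] + 1/3·h[2] + 1/12·h[3]
  h[2] = 1 + 1/4·h[0] + 1/4·h[1] + 1/12·h[2] + 1/3·h[3]
  h[3] = 1 + 1/6·h[0] + 1/4·h[1] + 1/3·h[2] + 1/12·h[3]
Solving the 4×4 linear system over states ≠ 4 gives exactly h = [57/7, 312/35, 61/7, 286/35, 0] (h[4] = 0 is the target).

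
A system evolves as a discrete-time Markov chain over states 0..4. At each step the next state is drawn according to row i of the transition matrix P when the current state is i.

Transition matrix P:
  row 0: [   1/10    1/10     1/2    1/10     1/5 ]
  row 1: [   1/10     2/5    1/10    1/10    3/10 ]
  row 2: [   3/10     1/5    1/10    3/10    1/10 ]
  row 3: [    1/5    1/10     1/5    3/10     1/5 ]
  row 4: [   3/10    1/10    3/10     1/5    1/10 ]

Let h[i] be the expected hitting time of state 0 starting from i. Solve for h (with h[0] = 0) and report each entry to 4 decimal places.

First-step conditioning: h[0] = 0; for i ≠ 0, h[i] = 1 + Σ_k P[i][k]·h[k].
  h[1] = 1 + 2/5·h[1] + 1/10·h[2] + 1/10·h[3] + 3/10·h[4]
  h[2] = 1 + 1/5·h[1] + 1/10·h[2] + 3/10·h[3] + 1/10·h[4]
  h[3] = 1 + 1/10·h[1] + 1/5·h[2] + 3/10·h[3] + 1/5·h[4]
  h[4] = 1 + 1/10·h[1] + 3/10·h[2] + 1/5·h[3] + 1/10·h[4]
Solving the 4×4 linear system over states ≠ 0 gives exactly h = [0, 410/79, 335/79, 360/79, 325/79] (h[0] = 0 is the target).

h = [0.0000, 5.1899, 4.2405, 4.5570, 4.1139]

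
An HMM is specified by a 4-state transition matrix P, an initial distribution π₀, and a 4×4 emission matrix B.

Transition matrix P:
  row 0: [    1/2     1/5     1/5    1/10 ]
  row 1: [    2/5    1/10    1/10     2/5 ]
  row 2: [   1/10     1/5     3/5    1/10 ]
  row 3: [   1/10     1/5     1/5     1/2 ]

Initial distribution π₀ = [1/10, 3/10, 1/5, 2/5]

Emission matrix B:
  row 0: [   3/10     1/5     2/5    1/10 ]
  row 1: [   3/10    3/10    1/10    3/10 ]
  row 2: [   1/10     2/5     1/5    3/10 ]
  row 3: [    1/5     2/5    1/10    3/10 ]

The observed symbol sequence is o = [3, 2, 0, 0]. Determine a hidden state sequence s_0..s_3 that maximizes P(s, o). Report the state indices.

path = [1, 0, 0, 0]

t=0: δ = [1.000e-02, 9.000e-02, 6.000e-02, 1.200e-01]  (obs o_0=3)
t=1: δ = [1.440e-02, 2.400e-03, 7.200e-03, 6.000e-03]  ψ = [1, 3, 2, 3]  (obs o_1=2)
t=2: δ = [2.160e-03, 8.640e-04, 4.320e-04, 6.000e-04]  ψ = [0, 0, 2, 3]  (obs o_2=0)
t=3: δ = [3.240e-04, 1.296e-04, 4.320e-05, 6.912e-05]  ψ = [0, 0, 0, 1]  (obs o_3=0)
backtrack: best end state = 0; path = [1, 0, 0, 0]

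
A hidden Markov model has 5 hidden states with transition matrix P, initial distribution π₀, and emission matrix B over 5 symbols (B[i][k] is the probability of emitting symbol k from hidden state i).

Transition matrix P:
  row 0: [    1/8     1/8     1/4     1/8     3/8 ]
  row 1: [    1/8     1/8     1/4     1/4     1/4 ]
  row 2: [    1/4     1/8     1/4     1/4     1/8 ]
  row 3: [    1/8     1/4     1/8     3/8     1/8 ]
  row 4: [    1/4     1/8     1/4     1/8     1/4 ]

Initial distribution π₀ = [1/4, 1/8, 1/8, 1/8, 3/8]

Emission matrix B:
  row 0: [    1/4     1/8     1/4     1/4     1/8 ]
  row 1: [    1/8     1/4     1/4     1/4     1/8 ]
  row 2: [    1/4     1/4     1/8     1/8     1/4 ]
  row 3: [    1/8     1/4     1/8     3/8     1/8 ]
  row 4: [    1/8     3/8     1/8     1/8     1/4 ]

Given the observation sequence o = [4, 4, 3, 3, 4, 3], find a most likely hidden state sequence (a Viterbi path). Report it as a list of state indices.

t=0: δ = [3.125e-02, 1.562e-02, 3.125e-02, 1.562e-02, 9.375e-02]  (obs o_0=4)
t=1: δ = [2.930e-03, 1.465e-03, 5.859e-03, 1.465e-03, 5.859e-03]  ψ = [4, 4, 4, 4, 4]  (obs o_1=4)
t=2: δ = [3.662e-04, 1.831e-04, 1.831e-04, 5.493e-04, 1.831e-04]  ψ = [2, 2, 2, 2, 4]  (obs o_2=3)
t=3: δ = [1.717e-05, 3.433e-05, 1.144e-05, 7.725e-05, 1.717e-05]  ψ = [3, 3, 0, 3, 0]  (obs o_3=3)
t=4: δ = [1.207e-06, 2.414e-06, 2.414e-06, 3.621e-06, 2.414e-06]  ψ = [3, 3, 3, 3, 3]  (obs o_4=4)
t=5: δ = [1.509e-07, 2.263e-07, 7.544e-08, 5.092e-07, 7.544e-08]  ψ = [2, 3, 1, 3, 1]  (obs o_5=3)
backtrack: best end state = 3; path = [4, 2, 3, 3, 3, 3]

path = [4, 2, 3, 3, 3, 3]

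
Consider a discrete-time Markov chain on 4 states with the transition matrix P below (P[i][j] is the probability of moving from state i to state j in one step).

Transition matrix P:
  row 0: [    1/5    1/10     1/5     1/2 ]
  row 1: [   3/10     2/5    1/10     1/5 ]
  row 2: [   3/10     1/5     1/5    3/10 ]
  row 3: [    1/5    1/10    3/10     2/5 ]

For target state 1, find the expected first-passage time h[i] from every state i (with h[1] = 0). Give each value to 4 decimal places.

First-step conditioning: h[1] = 0; for i ≠ 1, h[i] = 1 + Σ_k P[i][k]·h[k].
  h[0] = 1 + 1/5·h[0] + 1/5·h[2] + 1/2·h[3]
  h[2] = 1 + 3/10·h[0] + 1/5·h[2] + 3/10·h[3]
  h[3] = 1 + 1/5·h[0] + 3/10·h[2] + 2/5·h[3]
Solving the 3×3 linear system over states ≠ 1 gives exactly h = [1120/139, 0, 1010/139, 1110/139] (h[1] = 0 is the target).

h = [8.0576, 0.0000, 7.2662, 7.9856]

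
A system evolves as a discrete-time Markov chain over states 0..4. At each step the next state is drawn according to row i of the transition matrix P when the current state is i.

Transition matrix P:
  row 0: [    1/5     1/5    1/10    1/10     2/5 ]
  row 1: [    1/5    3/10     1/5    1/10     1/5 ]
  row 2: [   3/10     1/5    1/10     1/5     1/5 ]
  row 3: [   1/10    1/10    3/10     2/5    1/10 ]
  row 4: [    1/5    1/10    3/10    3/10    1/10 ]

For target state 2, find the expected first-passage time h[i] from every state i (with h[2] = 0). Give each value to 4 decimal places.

h = [4.8607, 4.5139, 0.0000, 3.8943, 3.9909]

First-step conditioning: h[2] = 0; for i ≠ 2, h[i] = 1 + Σ_k P[i][k]·h[k].
  h[0] = 1 + 1/5·h[0] + 1/5·h[1] + 1/10·h[3] + 2/5·h[4]
  h[1] = 1 + 1/5·h[0] + 3/10·h[1] + 1/10·h[3] + 1/5·h[4]
  h[3] = 1 + 1/10·h[0] + 1/10·h[1] + 2/5·h[3] + 1/10·h[4]
  h[4] = 1 + 1/5·h[0] + 1/10·h[1] + 3/10·h[3] + 1/10·h[4]
Solving the 4×4 linear system over states ≠ 2 gives exactly h = [8550/1759, 7940/1759, 0, 6850/1759, 7020/1759] (h[2] = 0 is the target).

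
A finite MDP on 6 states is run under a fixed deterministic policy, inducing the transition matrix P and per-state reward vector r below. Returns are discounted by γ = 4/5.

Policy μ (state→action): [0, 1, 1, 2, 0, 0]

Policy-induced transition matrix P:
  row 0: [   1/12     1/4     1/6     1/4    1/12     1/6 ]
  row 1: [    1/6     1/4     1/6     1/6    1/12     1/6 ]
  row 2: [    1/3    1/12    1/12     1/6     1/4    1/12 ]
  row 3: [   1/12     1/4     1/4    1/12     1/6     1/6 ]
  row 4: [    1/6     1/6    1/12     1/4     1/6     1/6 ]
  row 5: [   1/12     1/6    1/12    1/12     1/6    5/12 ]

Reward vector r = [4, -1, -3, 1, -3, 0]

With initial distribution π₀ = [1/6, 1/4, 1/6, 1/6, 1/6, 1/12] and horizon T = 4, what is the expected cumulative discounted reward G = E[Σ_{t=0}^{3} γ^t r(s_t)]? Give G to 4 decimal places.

t=0: π = [0.1667, 0.2500, 0.1667, 0.1667, 0.1667, 0.0833], E[r] = -0.4167, γ^t·E[r] = -0.416667, running G = -0.416667
t=1: π = [0.1597, 0.2014, 0.1458, 0.1736, 0.1458, 0.1736], E[r] = -0.2639, γ^t·E[r] = -0.211111, running G = -0.627778
t=2: π = [0.1487, 0.1991, 0.1424, 0.1632, 0.1487, 0.1979], E[r] = -0.3142, γ^t·E[r] = -0.201111, running G = -0.828889
t=3: π = [0.1479, 0.1974, 0.1395, 0.1614, 0.1495, 0.2043], E[r] = -0.3116, γ^t·E[r] = -0.159531, running G = -0.988420

G = -0.9884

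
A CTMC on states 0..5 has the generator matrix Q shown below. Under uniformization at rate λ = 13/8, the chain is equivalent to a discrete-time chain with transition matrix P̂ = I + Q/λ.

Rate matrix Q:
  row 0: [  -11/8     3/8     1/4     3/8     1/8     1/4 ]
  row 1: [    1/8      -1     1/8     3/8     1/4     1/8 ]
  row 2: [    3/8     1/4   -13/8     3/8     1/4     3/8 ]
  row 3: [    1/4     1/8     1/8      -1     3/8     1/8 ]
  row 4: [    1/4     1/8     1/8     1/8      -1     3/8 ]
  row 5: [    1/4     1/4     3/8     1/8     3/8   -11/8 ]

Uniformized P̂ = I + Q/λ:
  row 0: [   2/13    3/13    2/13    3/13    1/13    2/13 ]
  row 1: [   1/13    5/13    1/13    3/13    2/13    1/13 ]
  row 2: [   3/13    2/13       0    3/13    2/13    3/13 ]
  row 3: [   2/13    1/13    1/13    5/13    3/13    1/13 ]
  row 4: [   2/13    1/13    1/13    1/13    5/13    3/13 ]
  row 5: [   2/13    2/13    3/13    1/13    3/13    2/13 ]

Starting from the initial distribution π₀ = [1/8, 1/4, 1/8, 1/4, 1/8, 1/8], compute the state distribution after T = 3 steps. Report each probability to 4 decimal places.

π = [0.1481, 0.1725, 0.1026, 0.2081, 0.2204, 0.1483]

t=0: π = [0.1250, 0.2500, 0.1250, 0.2500, 0.1250, 0.1250]
t=1: π = [0.1442, 0.1923, 0.0962, 0.2308, 0.2019, 0.1346]
t=2: π = [0.1464, 0.1760, 0.1013, 0.2145, 0.2175, 0.1442]
t=3: π = [0.1481, 0.1725, 0.1026, 0.2081, 0.2204, 0.1483]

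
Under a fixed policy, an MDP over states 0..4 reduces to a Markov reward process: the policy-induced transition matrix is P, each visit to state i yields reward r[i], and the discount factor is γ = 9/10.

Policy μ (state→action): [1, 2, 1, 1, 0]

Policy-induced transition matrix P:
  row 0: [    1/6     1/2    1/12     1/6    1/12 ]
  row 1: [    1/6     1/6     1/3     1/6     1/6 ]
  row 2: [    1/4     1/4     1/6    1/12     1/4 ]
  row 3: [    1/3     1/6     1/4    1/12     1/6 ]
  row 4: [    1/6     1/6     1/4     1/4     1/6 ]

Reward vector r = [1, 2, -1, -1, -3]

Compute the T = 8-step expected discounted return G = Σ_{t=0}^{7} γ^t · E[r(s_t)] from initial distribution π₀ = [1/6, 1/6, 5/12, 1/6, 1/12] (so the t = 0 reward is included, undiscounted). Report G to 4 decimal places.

G = -1.0315

t=0: π = [0.1667, 0.1667, 0.4167, 0.1667, 0.0833], E[r] = -0.3333, γ^t·E[r] = -0.333333, running G = -0.333333
t=1: π = [0.2292, 0.2569, 0.2014, 0.1250, 0.1875], E[r] = -0.1458, γ^t·E[r] = -0.131250, running G = -0.464583
t=2: π = [0.2043, 0.2598, 0.2164, 0.1551, 0.1644], E[r] = -0.1406, γ^t·E[r] = -0.113906, running G = -0.578490
t=3: π = [0.2106, 0.2528, 0.2196, 0.1494, 0.1677], E[r] = -0.1559, γ^t·E[r] = -0.113625, running G = -0.692115
t=4: π = [0.2099, 0.2551, 0.2177, 0.1499, 0.1674], E[r] = -0.1497, γ^t·E[r] = -0.098194, running G = -0.790309
t=5: π = [0.2098, 0.2548, 0.2181, 0.1500, 0.1673], E[r] = -0.1508, γ^t·E[r] = -0.089031, running G = -0.879340
t=6: π = [0.2098, 0.2548, 0.2181, 0.1499, 0.1674], E[r] = -0.1507, γ^t·E[r] = -0.080096, running G = -0.959436
t=7: π = [0.2098, 0.2548, 0.2181, 0.1499, 0.1674], E[r] = -0.1507, γ^t·E[r] = -0.072072, running G = -1.031507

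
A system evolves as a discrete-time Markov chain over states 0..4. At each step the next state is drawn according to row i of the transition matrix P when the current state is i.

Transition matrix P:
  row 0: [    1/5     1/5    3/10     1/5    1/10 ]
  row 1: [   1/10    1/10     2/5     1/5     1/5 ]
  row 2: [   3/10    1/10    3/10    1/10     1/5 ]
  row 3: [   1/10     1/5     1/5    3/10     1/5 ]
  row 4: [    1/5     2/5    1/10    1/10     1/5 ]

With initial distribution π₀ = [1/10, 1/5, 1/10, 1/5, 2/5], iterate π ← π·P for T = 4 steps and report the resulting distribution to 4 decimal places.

t=0: π = [0.1000, 0.2000, 0.1000, 0.2000, 0.4000]
t=1: π = [0.1700, 0.2500, 0.2200, 0.1700, 0.1900]
t=2: π = [0.1800, 0.1910, 0.2700, 0.1760, 0.1830]
t=3: π = [0.1903, 0.1905, 0.2649, 0.1723, 0.1820]
t=4: π = [0.1902, 0.1909, 0.2654, 0.1725, 0.1810]

π = [0.1902, 0.1909, 0.2654, 0.1725, 0.1810]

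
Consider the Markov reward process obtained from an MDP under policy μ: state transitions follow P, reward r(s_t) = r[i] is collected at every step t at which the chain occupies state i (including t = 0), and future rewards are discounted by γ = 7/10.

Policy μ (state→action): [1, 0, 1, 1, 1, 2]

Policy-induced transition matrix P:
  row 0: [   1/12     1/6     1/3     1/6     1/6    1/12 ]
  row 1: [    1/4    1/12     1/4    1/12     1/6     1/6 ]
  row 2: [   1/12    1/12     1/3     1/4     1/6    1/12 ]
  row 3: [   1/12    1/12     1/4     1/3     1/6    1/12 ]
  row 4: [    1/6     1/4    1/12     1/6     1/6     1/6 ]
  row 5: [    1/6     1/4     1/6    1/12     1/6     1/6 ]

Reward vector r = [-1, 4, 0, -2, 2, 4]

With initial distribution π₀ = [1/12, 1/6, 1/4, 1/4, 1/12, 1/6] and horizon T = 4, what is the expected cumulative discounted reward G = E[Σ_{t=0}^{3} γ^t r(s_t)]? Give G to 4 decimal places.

G = 2.1793

t=0: π = [0.0833, 0.1667, 0.2500, 0.2500, 0.0833, 0.1667], E[r] = 0.9167, γ^t·E[r] = 0.916667, running G = 0.916667
t=1: π = [0.1319, 0.1319, 0.2500, 0.2014, 0.1667, 0.1181], E[r] = 0.7986, γ^t·E[r] = 0.559028, running G = 1.475694
t=2: π = [0.1291, 0.1418, 0.2442, 0.2002, 0.1667, 0.1181], E[r] = 0.8432, γ^t·E[r] = 0.413154, running G = 1.888848
t=3: π = [0.1307, 0.1415, 0.2435, 0.1987, 0.1667, 0.1189], E[r] = 0.8468, γ^t·E[r] = 0.290465, running G = 2.179313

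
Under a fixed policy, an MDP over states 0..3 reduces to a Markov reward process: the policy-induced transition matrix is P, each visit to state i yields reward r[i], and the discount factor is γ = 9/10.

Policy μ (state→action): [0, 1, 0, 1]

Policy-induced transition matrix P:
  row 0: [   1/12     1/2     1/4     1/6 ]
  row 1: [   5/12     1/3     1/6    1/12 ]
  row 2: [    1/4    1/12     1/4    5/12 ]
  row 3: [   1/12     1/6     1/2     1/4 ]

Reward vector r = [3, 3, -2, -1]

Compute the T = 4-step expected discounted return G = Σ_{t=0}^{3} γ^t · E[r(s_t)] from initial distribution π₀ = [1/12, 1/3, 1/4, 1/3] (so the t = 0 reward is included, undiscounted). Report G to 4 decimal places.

G = 1.8322

t=0: π = [0.0833, 0.3333, 0.2500, 0.3333], E[r] = 0.4167, γ^t·E[r] = 0.416667, running G = 0.416667
t=1: π = [0.2361, 0.2292, 0.3056, 0.2292], E[r] = 0.5556, γ^t·E[r] = 0.500000, running G = 0.916667
t=2: π = [0.2106, 0.2581, 0.2882, 0.2431], E[r] = 0.5868, γ^t·E[r] = 0.475313, running G = 1.391979
t=3: π = [0.2174, 0.2559, 0.2893, 0.2375], E[r] = 0.6039, γ^t·E[r] = 0.440227, running G = 1.832206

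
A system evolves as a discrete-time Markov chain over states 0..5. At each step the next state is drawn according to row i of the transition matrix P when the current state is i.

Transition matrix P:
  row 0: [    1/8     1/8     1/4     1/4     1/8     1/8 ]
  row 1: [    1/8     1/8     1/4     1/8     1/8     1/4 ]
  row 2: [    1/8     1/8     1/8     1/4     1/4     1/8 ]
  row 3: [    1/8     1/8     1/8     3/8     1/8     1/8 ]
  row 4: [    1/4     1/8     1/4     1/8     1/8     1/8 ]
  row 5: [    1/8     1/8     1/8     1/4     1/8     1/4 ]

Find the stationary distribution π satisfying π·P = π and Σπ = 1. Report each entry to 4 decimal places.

π = [0.1434, 0.1250, 0.1769, 0.2468, 0.1471, 0.1607]

Balance equations π_j = Σ_i π_i·P[i][j]:
  π_0 = 1/8·π_0 + 1/8·π_1 + 1/8·π_2 + 1/8·π_3 + 1/4·π_4 + 1/8·π_5
  π_1 = 1/8·π_0 + 1/8·π_1 + 1/8·π_2 + 1/8·π_3 + 1/8·π_4 + 1/8·π_5
  π_2 = 1/4·π_0 + 1/4·π_1 + 1/8·π_2 + 1/8·π_3 + 1/4·π_4 + 1/8·π_5
  π_3 = 1/4·π_0 + 1/8·π_1 + 1/4·π_2 + 3/8·π_3 + 1/8·π_4 + 1/4·π_5
  π_4 = 1/8·π_0 + 1/8·π_1 + 1/4·π_2 + 1/8·π_3 + 1/8·π_4 + 1/8·π_5
  normalize: π_0 + π_1 + π_2 + π_3 + π_4 + π_5 = 1
Solving the linear system gives exactly π = [577/4024, 1/8, 89/503, 6953/28168, 74/503, 9/56].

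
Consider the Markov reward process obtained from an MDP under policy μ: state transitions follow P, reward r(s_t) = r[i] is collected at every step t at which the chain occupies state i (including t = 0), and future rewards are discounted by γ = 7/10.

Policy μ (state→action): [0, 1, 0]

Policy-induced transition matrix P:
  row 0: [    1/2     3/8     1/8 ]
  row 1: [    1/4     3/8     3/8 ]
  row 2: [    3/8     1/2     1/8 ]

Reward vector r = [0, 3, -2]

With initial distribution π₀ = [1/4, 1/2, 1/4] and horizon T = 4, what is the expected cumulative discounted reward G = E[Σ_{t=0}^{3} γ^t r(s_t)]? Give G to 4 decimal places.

G = 2.1379

t=0: π = [0.2500, 0.5000, 0.2500], E[r] = 1.0000, γ^t·E[r] = 1.000000, running G = 1.000000
t=1: π = [0.3438, 0.4063, 0.2500], E[r] = 0.7188, γ^t·E[r] = 0.503125, running G = 1.503125
t=2: π = [0.3672, 0.4063, 0.2266], E[r] = 0.7656, γ^t·E[r] = 0.375156, running G = 1.878281
t=3: π = [0.3701, 0.4033, 0.2266], E[r] = 0.7568, γ^t·E[r] = 0.259595, running G = 2.137876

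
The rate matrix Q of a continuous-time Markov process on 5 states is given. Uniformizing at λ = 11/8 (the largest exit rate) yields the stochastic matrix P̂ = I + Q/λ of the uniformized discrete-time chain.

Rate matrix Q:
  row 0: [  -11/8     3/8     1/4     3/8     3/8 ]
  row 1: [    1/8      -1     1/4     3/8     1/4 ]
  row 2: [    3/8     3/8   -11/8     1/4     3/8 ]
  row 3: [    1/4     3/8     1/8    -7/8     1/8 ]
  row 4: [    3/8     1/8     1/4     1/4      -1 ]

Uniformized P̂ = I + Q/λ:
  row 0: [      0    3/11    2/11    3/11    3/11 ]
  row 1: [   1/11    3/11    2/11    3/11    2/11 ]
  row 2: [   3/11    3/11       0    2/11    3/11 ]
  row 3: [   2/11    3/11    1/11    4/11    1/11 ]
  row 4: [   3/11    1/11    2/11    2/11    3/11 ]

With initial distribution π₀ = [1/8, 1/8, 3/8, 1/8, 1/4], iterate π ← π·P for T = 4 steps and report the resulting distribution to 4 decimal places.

t=0: π = [0.1250, 0.1250, 0.3750, 0.1250, 0.2500]
t=1: π = [0.2045, 0.2273, 0.1023, 0.2273, 0.2386]
t=2: π = [0.1550, 0.2293, 0.1426, 0.2624, 0.2107]
t=3: π = [0.1649, 0.2344, 0.1320, 0.2645, 0.2042]
t=4: π = [0.1611, 0.2356, 0.1338, 0.2662, 0.2033]

π = [0.1611, 0.2356, 0.1338, 0.2662, 0.2033]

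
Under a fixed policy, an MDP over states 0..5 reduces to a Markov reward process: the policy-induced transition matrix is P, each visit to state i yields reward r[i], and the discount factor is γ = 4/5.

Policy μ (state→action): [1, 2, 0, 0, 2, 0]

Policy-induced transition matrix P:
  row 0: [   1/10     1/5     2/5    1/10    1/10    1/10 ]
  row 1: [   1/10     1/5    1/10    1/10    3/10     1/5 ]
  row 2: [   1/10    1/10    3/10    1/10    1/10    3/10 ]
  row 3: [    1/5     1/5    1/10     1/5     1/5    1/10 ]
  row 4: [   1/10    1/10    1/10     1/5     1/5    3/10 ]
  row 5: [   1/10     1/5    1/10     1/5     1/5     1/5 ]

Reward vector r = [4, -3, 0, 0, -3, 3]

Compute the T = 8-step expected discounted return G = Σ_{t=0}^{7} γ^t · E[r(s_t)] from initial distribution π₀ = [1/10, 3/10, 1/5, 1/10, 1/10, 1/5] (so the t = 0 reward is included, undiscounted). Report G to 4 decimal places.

t=0: π = [0.1000, 0.3000, 0.2000, 0.1000, 0.1000, 0.2000], E[r] = -0.2000, γ^t·E[r] = -0.200000, running G = -0.200000
t=1: π = [0.1100, 0.1700, 0.1700, 0.1400, 0.2000, 0.2100], E[r] = -0.0400, γ^t·E[r] = -0.032000, running G = -0.232000
t=2: π = [0.1140, 0.1630, 0.1670, 0.1550, 0.1890, 0.2120], E[r] = 0.0360, γ^t·E[r] = 0.023040, running G = -0.208960
t=3: π = [0.1155, 0.1644, 0.1676, 0.1556, 0.1882, 0.2087], E[r] = 0.0303, γ^t·E[r] = 0.015514, running G = -0.193446
t=4: π = [0.1156, 0.1644, 0.1682, 0.1553, 0.1881, 0.2085], E[r] = 0.0300, γ^t·E[r] = 0.012288, running G = -0.181158
t=5: π = [0.1155, 0.1644, 0.1683, 0.1552, 0.1881, 0.2085], E[r] = 0.0304, γ^t·E[r] = 0.009971, running G = -0.171187
t=6: π = [0.1155, 0.1644, 0.1683, 0.1552, 0.1881, 0.2086], E[r] = 0.0305, γ^t·E[r] = 0.008001, running G = -0.163186
t=7: π = [0.1155, 0.1644, 0.1683, 0.1552, 0.1881, 0.2086], E[r] = 0.0305, γ^t·E[r] = 0.006402, running G = -0.156784

G = -0.1568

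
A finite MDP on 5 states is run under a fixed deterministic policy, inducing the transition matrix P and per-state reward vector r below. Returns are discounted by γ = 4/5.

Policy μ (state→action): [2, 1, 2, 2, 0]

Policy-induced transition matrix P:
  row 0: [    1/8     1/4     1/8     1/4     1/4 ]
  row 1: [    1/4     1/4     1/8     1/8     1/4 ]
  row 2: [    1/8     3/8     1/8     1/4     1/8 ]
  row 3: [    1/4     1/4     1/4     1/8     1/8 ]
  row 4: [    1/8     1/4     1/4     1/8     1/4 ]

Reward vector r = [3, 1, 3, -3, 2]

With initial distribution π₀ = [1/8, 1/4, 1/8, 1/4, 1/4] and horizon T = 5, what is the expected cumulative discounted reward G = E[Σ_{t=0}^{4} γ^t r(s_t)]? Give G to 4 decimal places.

t=0: π = [0.1250, 0.2500, 0.1250, 0.2500, 0.2500], E[r] = 0.7500, γ^t·E[r] = 0.750000, running G = 0.750000
t=1: π = [0.1875, 0.2656, 0.1875, 0.1563, 0.2031], E[r] = 1.3281, γ^t·E[r] = 1.062500, running G = 1.812500
t=2: π = [0.1777, 0.2734, 0.1699, 0.1719, 0.2070], E[r] = 1.2148, γ^t·E[r] = 0.777500, running G = 2.590000
t=3: π = [0.1807, 0.2712, 0.1724, 0.1685, 0.2073], E[r] = 1.2395, γ^t·E[r] = 0.634625, running G = 3.224625
t=4: π = [0.1800, 0.2715, 0.1720, 0.1691, 0.2074], E[r] = 1.2347, γ^t·E[r] = 0.505750, running G = 3.730375

G = 3.7304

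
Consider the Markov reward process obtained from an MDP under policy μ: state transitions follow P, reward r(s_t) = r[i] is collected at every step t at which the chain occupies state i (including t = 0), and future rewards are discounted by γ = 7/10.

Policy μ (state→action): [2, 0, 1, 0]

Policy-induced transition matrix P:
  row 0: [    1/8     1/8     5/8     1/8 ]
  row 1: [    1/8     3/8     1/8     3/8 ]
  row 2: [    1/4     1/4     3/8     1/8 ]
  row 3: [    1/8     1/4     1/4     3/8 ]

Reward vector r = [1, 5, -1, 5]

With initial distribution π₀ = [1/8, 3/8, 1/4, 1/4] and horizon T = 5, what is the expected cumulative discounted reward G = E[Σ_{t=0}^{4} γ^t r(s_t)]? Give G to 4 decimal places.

t=0: π = [0.1250, 0.3750, 0.2500, 0.2500], E[r] = 3.0000, γ^t·E[r] = 3.000000, running G = 3.000000
t=1: π = [0.1563, 0.2813, 0.2813, 0.2813], E[r] = 2.6875, γ^t·E[r] = 1.881250, running G = 4.881250
t=2: π = [0.1602, 0.2656, 0.3086, 0.2656], E[r] = 2.5078, γ^t·E[r] = 1.228828, running G = 6.110078
t=3: π = [0.1636, 0.2632, 0.3154, 0.2578], E[r] = 2.4531, γ^t·E[r] = 0.841422, running G = 6.951500
t=4: π = [0.1644, 0.2625, 0.3179, 0.2552], E[r] = 2.4351, γ^t·E[r] = 0.584658, running G = 7.536158

G = 7.5362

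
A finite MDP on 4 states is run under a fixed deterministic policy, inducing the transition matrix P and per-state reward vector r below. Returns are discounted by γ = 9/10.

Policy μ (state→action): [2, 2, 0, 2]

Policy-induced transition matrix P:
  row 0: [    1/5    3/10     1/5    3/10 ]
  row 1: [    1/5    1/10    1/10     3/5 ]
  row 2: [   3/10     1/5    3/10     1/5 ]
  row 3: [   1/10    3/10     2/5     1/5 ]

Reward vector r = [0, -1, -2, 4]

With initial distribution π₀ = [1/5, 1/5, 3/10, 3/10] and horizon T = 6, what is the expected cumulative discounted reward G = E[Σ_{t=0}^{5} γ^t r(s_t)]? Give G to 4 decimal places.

G = 2.1398

t=0: π = [0.2000, 0.2000, 0.3000, 0.3000], E[r] = 0.4000, γ^t·E[r] = 0.400000, running G = 0.400000
t=1: π = [0.2000, 0.2300, 0.2700, 0.3000], E[r] = 0.4300, γ^t·E[r] = 0.387000, running G = 0.787000
t=2: π = [0.1970, 0.2270, 0.2640, 0.3120], E[r] = 0.4930, γ^t·E[r] = 0.399330, running G = 1.186330
t=3: π = [0.1952, 0.2282, 0.2661, 0.3105], E[r] = 0.4816, γ^t·E[r] = 0.351086, running G = 1.537416
t=4: π = [0.1956, 0.2278, 0.2659, 0.3108], E[r] = 0.4837, γ^t·E[r] = 0.317336, running G = 1.854752
t=5: π = [0.1955, 0.2279, 0.2660, 0.3107], E[r] = 0.4828, γ^t·E[r] = 0.285097, running G = 2.139850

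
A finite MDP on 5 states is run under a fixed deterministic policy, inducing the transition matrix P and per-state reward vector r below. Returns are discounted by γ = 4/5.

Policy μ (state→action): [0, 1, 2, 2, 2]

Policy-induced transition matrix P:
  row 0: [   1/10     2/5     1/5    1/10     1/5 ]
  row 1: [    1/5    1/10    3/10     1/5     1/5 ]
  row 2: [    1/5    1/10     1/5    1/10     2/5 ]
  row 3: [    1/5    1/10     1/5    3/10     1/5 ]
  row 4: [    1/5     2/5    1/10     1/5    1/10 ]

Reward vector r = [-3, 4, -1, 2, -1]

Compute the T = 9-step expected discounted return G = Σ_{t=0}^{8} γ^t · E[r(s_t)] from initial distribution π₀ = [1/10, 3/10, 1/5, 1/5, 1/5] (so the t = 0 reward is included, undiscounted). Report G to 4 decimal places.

G = 1.7192

t=0: π = [0.1000, 0.3000, 0.2000, 0.2000, 0.2000], E[r] = 0.9000, γ^t·E[r] = 0.900000, running G = 0.900000
t=1: π = [0.1900, 0.1900, 0.2100, 0.1900, 0.2200], E[r] = 0.1400, γ^t·E[r] = 0.112000, running G = 1.012000
t=2: π = [0.1810, 0.2230, 0.1970, 0.1790, 0.2200], E[r] = 0.2900, γ^t·E[r] = 0.185600, running G = 1.197600
t=3: π = [0.1819, 0.2203, 0.2003, 0.1801, 0.2174], E[r] = 0.2780, γ^t·E[r] = 0.142336, running G = 1.339936
t=4: π = [0.1818, 0.2198, 0.2003, 0.1798, 0.2183], E[r] = 0.2747, γ^t·E[r] = 0.112517, running G = 1.452453
t=5: π = [0.1818, 0.2200, 0.2001, 0.1798, 0.2182], E[r] = 0.2759, γ^t·E[r] = 0.090395, running G = 1.542848
t=6: π = [0.1818, 0.2200, 0.2002, 0.1798, 0.2182], E[r] = 0.2758, γ^t·E[r] = 0.072292, running G = 1.615140
t=7: π = [0.1818, 0.2200, 0.2002, 0.1798, 0.2182], E[r] = 0.2757, γ^t·E[r] = 0.057826, running G = 1.672966
t=8: π = [0.1818, 0.2200, 0.2002, 0.1798, 0.2182], E[r] = 0.2757, γ^t·E[r] = 0.046263, running G = 1.719229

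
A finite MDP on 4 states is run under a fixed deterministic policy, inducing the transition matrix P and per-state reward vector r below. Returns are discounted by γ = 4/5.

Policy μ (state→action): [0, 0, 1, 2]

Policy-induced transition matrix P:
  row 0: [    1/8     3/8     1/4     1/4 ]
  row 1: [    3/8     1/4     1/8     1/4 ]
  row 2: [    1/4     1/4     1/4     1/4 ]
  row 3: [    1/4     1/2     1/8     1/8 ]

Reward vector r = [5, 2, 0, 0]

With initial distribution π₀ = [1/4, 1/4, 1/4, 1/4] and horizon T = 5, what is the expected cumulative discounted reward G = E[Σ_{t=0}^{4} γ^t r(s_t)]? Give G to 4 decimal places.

G = 6.3869

t=0: π = [0.2500, 0.2500, 0.2500, 0.2500], E[r] = 1.7500, γ^t·E[r] = 1.750000, running G = 1.750000
t=1: π = [0.2500, 0.3438, 0.1875, 0.2188], E[r] = 1.9375, γ^t·E[r] = 1.550000, running G = 3.300000
t=2: π = [0.2617, 0.3359, 0.1797, 0.2227], E[r] = 1.9805, γ^t·E[r] = 1.267500, running G = 4.567500
t=3: π = [0.2593, 0.3384, 0.1802, 0.2222], E[r] = 1.9731, γ^t·E[r] = 1.010250, running G = 5.577750
t=4: π = [0.2599, 0.3380, 0.1799, 0.2222], E[r] = 1.9753, γ^t·E[r] = 0.809100, running G = 6.386850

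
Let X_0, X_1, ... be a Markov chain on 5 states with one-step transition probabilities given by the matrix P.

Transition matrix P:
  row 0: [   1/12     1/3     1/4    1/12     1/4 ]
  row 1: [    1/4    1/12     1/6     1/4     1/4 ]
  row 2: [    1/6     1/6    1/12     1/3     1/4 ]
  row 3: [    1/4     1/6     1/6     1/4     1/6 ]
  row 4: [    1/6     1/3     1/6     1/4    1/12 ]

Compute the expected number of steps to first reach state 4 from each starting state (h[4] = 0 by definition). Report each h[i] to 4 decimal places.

First-step conditioning: h[4] = 0; for i ≠ 4, h[i] = 1 + Σ_k P[i][k]·h[k].
  h[0] = 1 + 1/12·h[0] + 1/3·h[1] + 1/4·h[2] + 1/12·h[3]
  h[1] = 1 + 1/4·h[0] + 1/12·h[1] + 1/6·h[2] + 1/4·h[3]
  h[2] = 1 + 1/6·h[0] + 1/6·h[1] + 1/12·h[2] + 1/3·h[3]
  h[3] = 1 + 1/4·h[0] + 1/6·h[1] + 1/6·h[2] + 1/4·h[3]
Solving the 4×4 linear system over states ≠ 4 gives exactly h = [13026/3041, 13176/3041, 13272/3041, 14274/3041, 0] (h[4] = 0 is the target).

h = [4.2835, 4.3328, 4.3644, 4.6939, 0.0000]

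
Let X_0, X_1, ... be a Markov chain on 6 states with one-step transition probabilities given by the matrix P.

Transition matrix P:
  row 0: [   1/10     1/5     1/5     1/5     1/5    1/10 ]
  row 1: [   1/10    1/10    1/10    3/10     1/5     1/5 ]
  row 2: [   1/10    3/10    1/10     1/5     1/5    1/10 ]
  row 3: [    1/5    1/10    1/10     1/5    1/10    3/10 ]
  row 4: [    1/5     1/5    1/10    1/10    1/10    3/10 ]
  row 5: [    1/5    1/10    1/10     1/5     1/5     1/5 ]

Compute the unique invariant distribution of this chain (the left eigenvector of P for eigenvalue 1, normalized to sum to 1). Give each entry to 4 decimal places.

π = [0.1572, 0.1552, 0.1157, 0.1992, 0.1637, 0.2090]

Balance equations π_j = Σ_i π_i·P[i][j]:
  π_0 = 1/10·π_0 + 1/10·π_1 + 1/10·π_2 + 1/5·π_3 + 1/5·π_4 + 1/5·π_5
  π_1 = 1/5·π_0 + 1/10·π_1 + 3/10·π_2 + 1/10·π_3 + 1/5·π_4 + 1/10·π_5
  π_2 = 1/5·π_0 + 1/10·π_1 + 1/10·π_2 + 1/10·π_3 + 1/10·π_4 + 1/10·π_5
  π_3 = 1/5·π_0 + 3/10·π_1 + 1/5·π_2 + 1/5·π_3 + 1/10·π_4 + 1/5·π_5
  π_4 = 1/5·π_0 + 1/5·π_1 + 1/5·π_2 + 1/10·π_3 + 1/10·π_4 + 1/5·π_5
  normalize: π_0 + π_1 + π_2 + π_3 + π_4 + π_5 = 1
Solving the linear system gives exactly π = [19241/122409, 6334/40803, 14165/122409, 8126/40803, 6680/40803, 25583/122409].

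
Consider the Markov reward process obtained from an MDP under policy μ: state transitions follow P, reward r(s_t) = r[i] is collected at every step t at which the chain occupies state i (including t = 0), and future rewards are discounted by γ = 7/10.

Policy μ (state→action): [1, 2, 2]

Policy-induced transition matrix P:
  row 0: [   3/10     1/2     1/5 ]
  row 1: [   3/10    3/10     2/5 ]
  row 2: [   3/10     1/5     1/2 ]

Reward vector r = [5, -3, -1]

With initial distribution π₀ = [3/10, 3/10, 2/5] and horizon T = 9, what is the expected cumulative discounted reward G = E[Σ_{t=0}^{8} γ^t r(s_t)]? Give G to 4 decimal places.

G = 0.5454

t=0: π = [0.3000, 0.3000, 0.4000], E[r] = 0.2000, γ^t·E[r] = 0.200000, running G = 0.200000
t=1: π = [0.3000, 0.3200, 0.3800], E[r] = 0.1600, γ^t·E[r] = 0.112000, running G = 0.312000
t=2: π = [0.3000, 0.3220, 0.3780], E[r] = 0.1560, γ^t·E[r] = 0.076440, running G = 0.388440
t=3: π = [0.3000, 0.3222, 0.3778], E[r] = 0.1556, γ^t·E[r] = 0.053371, running G = 0.441811
t=4: π = [0.3000, 0.3222, 0.3778], E[r] = 0.1556, γ^t·E[r] = 0.037350, running G = 0.479161
t=5: π = [0.3000, 0.3222, 0.3778], E[r] = 0.1556, γ^t·E[r] = 0.026144, running G = 0.505305
t=6: π = [0.3000, 0.3222, 0.3778], E[r] = 0.1556, γ^t·E[r] = 0.018301, running G = 0.523606
t=7: π = [0.3000, 0.3222, 0.3778], E[r] = 0.1556, γ^t·E[r] = 0.012811, running G = 0.536417
t=8: π = [0.3000, 0.3222, 0.3778], E[r] = 0.1556, γ^t·E[r] = 0.008967, running G = 0.545384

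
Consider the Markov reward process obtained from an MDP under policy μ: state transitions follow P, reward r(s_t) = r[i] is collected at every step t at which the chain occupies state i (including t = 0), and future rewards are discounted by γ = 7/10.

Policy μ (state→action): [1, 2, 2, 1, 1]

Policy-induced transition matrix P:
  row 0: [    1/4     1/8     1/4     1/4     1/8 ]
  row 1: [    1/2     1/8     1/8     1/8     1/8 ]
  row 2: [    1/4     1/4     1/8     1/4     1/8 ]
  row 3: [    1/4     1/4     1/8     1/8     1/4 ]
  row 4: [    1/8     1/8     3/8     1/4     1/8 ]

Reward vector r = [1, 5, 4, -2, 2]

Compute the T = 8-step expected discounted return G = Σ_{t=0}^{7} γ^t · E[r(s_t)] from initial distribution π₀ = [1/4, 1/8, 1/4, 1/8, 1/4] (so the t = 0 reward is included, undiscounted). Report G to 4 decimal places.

t=0: π = [0.2500, 0.1250, 0.2500, 0.1250, 0.2500], E[r] = 2.1250, γ^t·E[r] = 2.125000, running G = 2.125000
t=1: π = [0.2500, 0.1719, 0.2188, 0.2188, 0.1406], E[r] = 1.8281, γ^t·E[r] = 1.279688, running G = 3.404688
t=2: π = [0.2754, 0.1797, 0.1914, 0.2012, 0.1523], E[r] = 1.8418, γ^t·E[r] = 0.902480, running G = 4.307168
t=3: π = [0.2759, 0.1741, 0.1975, 0.2024, 0.1501], E[r] = 1.8318, γ^t·E[r] = 0.628303, running G = 4.935471
t=4: π = [0.2747, 0.1750, 0.1970, 0.2029, 0.1503], E[r] = 1.8325, γ^t·E[r] = 0.439981, running G = 5.375452
t=5: π = [0.2750, 0.1750, 0.1969, 0.2028, 0.1504], E[r] = 1.8328, γ^t·E[r] = 0.308043, running G = 5.683495
t=6: π = [0.2750, 0.1750, 0.1970, 0.2028, 0.1503], E[r] = 1.8327, γ^t·E[r] = 0.215618, running G = 5.899114
t=7: π = [0.2749, 0.1750, 0.1970, 0.2028, 0.1503], E[r] = 1.8327, γ^t·E[r] = 0.150934, running G = 6.050047

G = 6.0500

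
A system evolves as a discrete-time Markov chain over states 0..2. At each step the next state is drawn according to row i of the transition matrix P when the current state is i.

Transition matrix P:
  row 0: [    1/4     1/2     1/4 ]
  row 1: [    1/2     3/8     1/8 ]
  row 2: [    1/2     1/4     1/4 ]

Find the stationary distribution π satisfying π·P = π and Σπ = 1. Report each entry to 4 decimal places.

Balance equations π_j = Σ_i π_i·P[i][j]:
  π_0 = 1/4·π_0 + 1/2·π_1 + 1/2·π_2
  π_1 = 1/2·π_0 + 3/8·π_1 + 1/4·π_2
  normalize: π_0 + π_1 + π_2 = 1
Solving the linear system gives exactly π = [2/5, 2/5, 1/5].

π = [0.4000, 0.4000, 0.2000]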